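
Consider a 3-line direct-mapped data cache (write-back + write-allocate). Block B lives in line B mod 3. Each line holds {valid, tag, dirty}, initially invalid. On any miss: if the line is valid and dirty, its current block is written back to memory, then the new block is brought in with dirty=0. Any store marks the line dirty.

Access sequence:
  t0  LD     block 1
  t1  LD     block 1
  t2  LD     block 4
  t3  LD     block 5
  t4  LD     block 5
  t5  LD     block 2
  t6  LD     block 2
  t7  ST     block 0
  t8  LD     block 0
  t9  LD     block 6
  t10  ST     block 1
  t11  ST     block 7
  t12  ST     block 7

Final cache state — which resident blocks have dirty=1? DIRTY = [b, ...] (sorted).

DIRTY = [7]

0: R B1 → L1 miss [-]
1: R B1 → L1 hit [-]
2: R B4 → L1 miss [-]
3: R B5 → L2 miss [-]
4: R B5 → L2 hit [-]
5: R B2 → L2 miss [-]
6: R B2 → L2 hit [-]
7: W B0 → L0 miss [D]
8: R B0 → L0 hit [D]
9: R B6 → L0 miss wb→B0 [-]
10: W B1 → L1 miss [D]
11: W B7 → L1 miss wb→B1 [D]
12: W B7 → L1 hit [D]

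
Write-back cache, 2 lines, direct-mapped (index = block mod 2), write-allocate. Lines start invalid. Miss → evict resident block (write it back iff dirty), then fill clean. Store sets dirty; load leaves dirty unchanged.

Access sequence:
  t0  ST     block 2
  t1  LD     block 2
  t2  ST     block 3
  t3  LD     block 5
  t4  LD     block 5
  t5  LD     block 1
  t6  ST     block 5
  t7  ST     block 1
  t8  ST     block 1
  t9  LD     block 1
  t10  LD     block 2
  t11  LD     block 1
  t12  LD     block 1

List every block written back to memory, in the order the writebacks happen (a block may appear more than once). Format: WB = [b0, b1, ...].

WB = [3, 5]

0: W B2 → L0 miss [D]
1: R B2 → L0 hit [D]
2: W B3 → L1 miss [D]
3: R B5 → L1 miss wb→B3 [-]
4: R B5 → L1 hit [-]
5: R B1 → L1 miss [-]
6: W B5 → L1 miss [D]
7: W B1 → L1 miss wb→B5 [D]
8: W B1 → L1 hit [D]
9: R B1 → L1 hit [D]
10: R B2 → L0 hit [D]
11: R B1 → L1 hit [D]
12: R B1 → L1 hit [D]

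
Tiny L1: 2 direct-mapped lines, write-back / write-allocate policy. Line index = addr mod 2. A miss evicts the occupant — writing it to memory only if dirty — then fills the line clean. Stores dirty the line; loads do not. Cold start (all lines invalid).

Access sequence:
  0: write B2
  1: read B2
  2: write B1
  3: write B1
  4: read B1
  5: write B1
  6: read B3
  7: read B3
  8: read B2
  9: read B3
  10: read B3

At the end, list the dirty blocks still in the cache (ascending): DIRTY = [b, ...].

DIRTY = [2]

0: W B2 -> L0 miss  d=D]
1: R B2 -> L0 hit  d=D]
2: W B1 -> L1 miss  d=D]
3: W B1 -> L1 hit  d=D]
4: R B1 -> L1 hit  d=D]
5: W B1 -> L1 hit  d=D]
6: R B3 -> L1 miss wb->B1  d=-]
7: R B3 -> L1 hit  d=-]
8: R B2 -> L0 hit  d=D]
9: R B3 -> L1 hit  d=-]
10: R B3 -> L1 hit  d=-]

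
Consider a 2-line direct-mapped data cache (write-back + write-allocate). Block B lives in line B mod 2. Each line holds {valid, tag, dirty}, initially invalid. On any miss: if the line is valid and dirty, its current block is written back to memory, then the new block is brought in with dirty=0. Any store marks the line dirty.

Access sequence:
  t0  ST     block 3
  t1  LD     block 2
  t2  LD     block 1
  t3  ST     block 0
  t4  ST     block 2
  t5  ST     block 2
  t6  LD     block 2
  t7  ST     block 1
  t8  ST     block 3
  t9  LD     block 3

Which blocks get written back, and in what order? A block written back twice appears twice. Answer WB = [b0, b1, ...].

WB = [3, 0, 1]

0: W B3 → L1 miss [D]
1: R B2 → L0 miss [-]
2: R B1 → L1 miss wb→B3 [-]
3: W B0 → L0 miss [D]
4: W B2 → L0 miss wb→B0 [D]
5: W B2 → L0 hit [D]
6: R B2 → L0 hit [D]
7: W B1 → L1 hit [D]
8: W B3 → L1 miss wb→B1 [D]
9: R B3 → L1 hit [D]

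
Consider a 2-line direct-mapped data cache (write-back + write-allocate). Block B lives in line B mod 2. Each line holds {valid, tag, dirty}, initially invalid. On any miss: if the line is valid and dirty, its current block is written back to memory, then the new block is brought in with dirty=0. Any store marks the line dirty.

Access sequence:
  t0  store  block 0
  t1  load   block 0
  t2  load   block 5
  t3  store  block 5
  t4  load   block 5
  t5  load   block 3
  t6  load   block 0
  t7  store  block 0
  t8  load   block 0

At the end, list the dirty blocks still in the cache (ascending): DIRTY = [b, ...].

DIRTY = [0]

0: W B0 → L0 miss [D]
1: R B0 → L0 hit [D]
2: R B5 → L1 miss [-]
3: W B5 → L1 hit [D]
4: R B5 → L1 hit [D]
5: R B3 → L1 miss wb→B5 [-]
6: R B0 → L0 hit [D]
7: W B0 → L0 hit [D]
8: R B0 → L0 hit [D]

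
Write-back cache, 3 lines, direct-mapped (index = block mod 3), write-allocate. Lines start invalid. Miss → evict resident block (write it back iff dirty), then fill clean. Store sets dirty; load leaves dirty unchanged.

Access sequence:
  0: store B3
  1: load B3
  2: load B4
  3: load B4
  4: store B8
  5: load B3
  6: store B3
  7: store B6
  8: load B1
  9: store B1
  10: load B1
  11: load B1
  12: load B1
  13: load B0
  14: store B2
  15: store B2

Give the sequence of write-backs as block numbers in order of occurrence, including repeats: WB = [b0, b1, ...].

WB = [3, 6, 8]

0: W B3 -> L0 miss  d=D]
1: R B3 -> L0 hit  d=D]
2: R B4 -> L1 miss  d=-]
3: R B4 -> L1 hit  d=-]
4: W B8 -> L2 miss  d=D]
5: R B3 -> L0 hit  d=D]
6: W B3 -> L0 hit  d=D]
7: W B6 -> L0 miss wb->B3  d=D]
8: R B1 -> L1 miss  d=-]
9: W B1 -> L1 hit  d=D]
10: R B1 -> L1 hit  d=D]
11: R B1 -> L1 hit  d=D]
12: R B1 -> L1 hit  d=D]
13: R B0 -> L0 miss wb->B6  d=-]
14: W B2 -> L2 miss wb->B8  d=D]
15: W B2 -> L2 hit  d=D]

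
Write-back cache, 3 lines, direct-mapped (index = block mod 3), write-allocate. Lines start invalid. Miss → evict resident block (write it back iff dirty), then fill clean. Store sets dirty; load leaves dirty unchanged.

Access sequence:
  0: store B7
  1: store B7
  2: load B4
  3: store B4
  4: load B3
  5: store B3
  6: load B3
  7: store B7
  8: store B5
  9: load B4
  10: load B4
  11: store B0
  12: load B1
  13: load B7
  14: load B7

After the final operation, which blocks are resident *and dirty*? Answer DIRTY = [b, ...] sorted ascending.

0: W B7 → L1 miss [D]
1: W B7 → L1 hit [D]
2: R B4 → L1 miss wb→B7 [-]
3: W B4 → L1 hit [D]
4: R B3 → L0 miss [-]
5: W B3 → L0 hit [D]
6: R B3 → L0 hit [D]
7: W B7 → L1 miss wb→B4 [D]
8: W B5 → L2 miss [D]
9: R B4 → L1 miss wb→B7 [-]
10: R B4 → L1 hit [-]
11: W B0 → L0 miss wb→B3 [D]
12: R B1 → L1 miss [-]
13: R B7 → L1 miss [-]
14: R B7 → L1 hit [-]

DIRTY = [0, 5]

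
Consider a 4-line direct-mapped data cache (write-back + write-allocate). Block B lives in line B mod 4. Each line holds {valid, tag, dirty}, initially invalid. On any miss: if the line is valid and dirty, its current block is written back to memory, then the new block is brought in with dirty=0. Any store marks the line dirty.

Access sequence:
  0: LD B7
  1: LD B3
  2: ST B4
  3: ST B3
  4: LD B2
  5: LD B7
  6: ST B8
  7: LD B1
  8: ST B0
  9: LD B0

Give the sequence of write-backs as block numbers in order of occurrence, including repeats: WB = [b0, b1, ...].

WB = [3, 4, 8]

  0 | R B7 → L3 miss [-]
  1 | R B3 → L3 miss [-]
  2 | W B4 → L0 miss [D]
  3 | W B3 → L3 hit [D]
  4 | R B2 → L2 miss [-]
  5 | R B7 → L3 miss wb→B3 [-]
  6 | W B8 → L0 miss wb→B4 [D]
  7 | R B1 → L1 miss [-]
  8 | W B0 → L0 miss wb→B8 [D]
  9 | R B0 → L0 hit [D]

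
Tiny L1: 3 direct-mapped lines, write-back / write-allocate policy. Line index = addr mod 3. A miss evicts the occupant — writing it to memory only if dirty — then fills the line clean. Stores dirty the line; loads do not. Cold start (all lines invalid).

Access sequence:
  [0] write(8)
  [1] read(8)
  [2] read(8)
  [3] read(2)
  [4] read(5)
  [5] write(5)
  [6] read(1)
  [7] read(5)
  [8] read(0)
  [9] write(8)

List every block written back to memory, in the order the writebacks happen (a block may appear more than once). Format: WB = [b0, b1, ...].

WB = [8, 5]

0: W B8 -> L2 miss  d=D]
1: R B8 -> L2 hit  d=D]
2: R B8 -> L2 hit  d=D]
3: R B2 -> L2 miss wb->B8  d=-]
4: R B5 -> L2 miss  d=-]
5: W B5 -> L2 hit  d=D]
6: R B1 -> L1 miss  d=-]
7: R B5 -> L2 hit  d=D]
8: R B0 -> L0 miss  d=-]
9: W B8 -> L2 miss wb->B5  d=D]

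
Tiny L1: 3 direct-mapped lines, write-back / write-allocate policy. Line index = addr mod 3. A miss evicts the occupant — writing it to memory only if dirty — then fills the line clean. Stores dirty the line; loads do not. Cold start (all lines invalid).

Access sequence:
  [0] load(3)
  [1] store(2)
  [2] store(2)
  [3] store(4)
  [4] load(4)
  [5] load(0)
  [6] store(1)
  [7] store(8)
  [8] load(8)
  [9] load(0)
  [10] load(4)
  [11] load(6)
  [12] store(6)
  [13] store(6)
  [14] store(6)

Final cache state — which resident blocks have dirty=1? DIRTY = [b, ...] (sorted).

DIRTY = [6, 8]

0: R B3 -> L0 miss  d=-]
1: W B2 -> L2 miss  d=D]
2: W B2 -> L2 hit  d=D]
3: W B4 -> L1 miss  d=D]
4: R B4 -> L1 hit  d=D]
5: R B0 -> L0 miss  d=-]
6: W B1 -> L1 miss wb->B4  d=D]
7: W B8 -> L2 miss wb->B2  d=D]
8: R B8 -> L2 hit  d=D]
9: R B0 -> L0 hit  d=-]
10: R B4 -> L1 miss wb->B1  d=-]
11: R B6 -> L0 miss  d=-]
12: W B6 -> L0 hit  d=D]
13: W B6 -> L0 hit  d=D]
14: W B6 -> L0 hit  d=D]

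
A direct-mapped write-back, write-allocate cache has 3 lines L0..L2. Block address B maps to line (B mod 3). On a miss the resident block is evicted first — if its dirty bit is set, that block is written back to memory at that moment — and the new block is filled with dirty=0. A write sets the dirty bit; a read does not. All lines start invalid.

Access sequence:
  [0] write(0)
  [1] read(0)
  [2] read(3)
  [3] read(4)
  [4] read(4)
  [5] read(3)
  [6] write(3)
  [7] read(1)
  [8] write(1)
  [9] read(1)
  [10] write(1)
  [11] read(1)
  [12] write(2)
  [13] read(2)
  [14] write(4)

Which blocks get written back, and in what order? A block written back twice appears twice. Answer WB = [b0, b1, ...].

WB = [0, 1]

0: W B0 -> L0 miss  d=D]
1: R B0 -> L0 hit  d=D]
2: R B3 -> L0 miss wb->B0  d=-]
3: R B4 -> L1 miss  d=-]
4: R B4 -> L1 hit  d=-]
5: R B3 -> L0 hit  d=-]
6: W B3 -> L0 hit  d=D]
7: R B1 -> L1 miss  d=-]
8: W B1 -> L1 hit  d=D]
9: R B1 -> L1 hit  d=D]
10: W B1 -> L1 hit  d=D]
11: R B1 -> L1 hit  d=D]
12: W B2 -> L2 miss  d=D]
13: R B2 -> L2 hit  d=D]
14: W B4 -> L1 miss wb->B1  d=D]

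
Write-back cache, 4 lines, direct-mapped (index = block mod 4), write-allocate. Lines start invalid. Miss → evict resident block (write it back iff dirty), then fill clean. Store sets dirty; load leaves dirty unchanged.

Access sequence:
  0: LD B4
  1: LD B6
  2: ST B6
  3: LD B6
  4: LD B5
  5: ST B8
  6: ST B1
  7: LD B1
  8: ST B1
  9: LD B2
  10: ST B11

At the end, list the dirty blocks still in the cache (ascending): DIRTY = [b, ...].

DIRTY = [1, 8, 11]

0: R B4 → L0 miss [-]
1: R B6 → L2 miss [-]
2: W B6 → L2 hit [D]
3: R B6 → L2 hit [D]
4: R B5 → L1 miss [-]
5: W B8 → L0 miss [D]
6: W B1 → L1 miss [D]
7: R B1 → L1 hit [D]
8: W B1 → L1 hit [D]
9: R B2 → L2 miss wb→B6 [-]
10: W B11 → L3 miss [D]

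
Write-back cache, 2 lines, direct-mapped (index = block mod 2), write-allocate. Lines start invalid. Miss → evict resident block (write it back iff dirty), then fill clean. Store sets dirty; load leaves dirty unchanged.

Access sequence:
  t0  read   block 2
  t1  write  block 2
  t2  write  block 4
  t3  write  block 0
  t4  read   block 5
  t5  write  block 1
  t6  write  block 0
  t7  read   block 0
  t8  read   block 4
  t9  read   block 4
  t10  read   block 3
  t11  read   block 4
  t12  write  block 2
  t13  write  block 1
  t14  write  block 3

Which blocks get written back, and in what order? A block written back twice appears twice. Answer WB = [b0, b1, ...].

WB = [2, 4, 0, 1, 1]

  0 | R B2 → L0 miss [-]
  1 | W B2 → L0 hit [D]
  2 | W B4 → L0 miss wb→B2 [D]
  3 | W B0 → L0 miss wb→B4 [D]
  4 | R B5 → L1 miss [-]
  5 | W B1 → L1 miss [D]
  6 | W B0 → L0 hit [D]
  7 | R B0 → L0 hit [D]
  8 | R B4 → L0 miss wb→B0 [-]
  9 | R B4 → L0 hit [-]
  10 | R B3 → L1 miss wb→B1 [-]
  11 | R B4 → L0 hit [-]
  12 | W B2 → L0 miss [D]
  13 | W B1 → L1 miss [D]
  14 | W B3 → L1 miss wb→B1 [D]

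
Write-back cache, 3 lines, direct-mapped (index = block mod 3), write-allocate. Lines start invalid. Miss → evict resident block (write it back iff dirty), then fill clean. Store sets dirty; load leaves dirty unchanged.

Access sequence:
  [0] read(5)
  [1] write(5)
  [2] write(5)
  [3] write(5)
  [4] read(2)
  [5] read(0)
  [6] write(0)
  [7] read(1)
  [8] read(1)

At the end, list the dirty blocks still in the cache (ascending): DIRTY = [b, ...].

DIRTY = [0]

0: R B5 → L2 miss [-]
1: W B5 → L2 hit [D]
2: W B5 → L2 hit [D]
3: W B5 → L2 hit [D]
4: R B2 → L2 miss wb→B5 [-]
5: R B0 → L0 miss [-]
6: W B0 → L0 hit [D]
7: R B1 → L1 miss [-]
8: R B1 → L1 hit [-]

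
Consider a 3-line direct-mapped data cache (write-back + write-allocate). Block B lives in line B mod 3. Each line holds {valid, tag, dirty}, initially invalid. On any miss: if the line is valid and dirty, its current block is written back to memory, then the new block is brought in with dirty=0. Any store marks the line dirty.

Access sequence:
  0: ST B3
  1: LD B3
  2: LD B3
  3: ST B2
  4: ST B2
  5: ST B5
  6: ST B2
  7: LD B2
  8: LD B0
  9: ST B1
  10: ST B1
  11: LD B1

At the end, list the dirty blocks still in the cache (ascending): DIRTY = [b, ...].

0: W B3 → L0 miss [D]
1: R B3 → L0 hit [D]
2: R B3 → L0 hit [D]
3: W B2 → L2 miss [D]
4: W B2 → L2 hit [D]
5: W B5 → L2 miss wb→B2 [D]
6: W B2 → L2 miss wb→B5 [D]
7: R B2 → L2 hit [D]
8: R B0 → L0 miss wb→B3 [-]
9: W B1 → L1 miss [D]
10: W B1 → L1 hit [D]
11: R B1 → L1 hit [D]

DIRTY = [1, 2]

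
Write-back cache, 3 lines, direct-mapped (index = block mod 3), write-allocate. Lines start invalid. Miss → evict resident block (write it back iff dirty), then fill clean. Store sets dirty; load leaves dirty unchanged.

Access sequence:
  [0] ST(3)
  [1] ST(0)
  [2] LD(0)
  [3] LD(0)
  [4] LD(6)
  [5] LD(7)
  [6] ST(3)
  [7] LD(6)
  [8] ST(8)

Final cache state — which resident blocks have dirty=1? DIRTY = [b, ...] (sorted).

0: W B3 -> L0 miss  d=D]
1: W B0 -> L0 miss wb->B3  d=D]
2: R B0 -> L0 hit  d=D]
3: R B0 -> L0 hit  d=D]
4: R B6 -> L0 miss wb->B0  d=-]
5: R B7 -> L1 miss  d=-]
6: W B3 -> L0 miss  d=D]
7: R B6 -> L0 miss wb->B3  d=-]
8: W B8 -> L2 miss  d=D]

DIRTY = [8]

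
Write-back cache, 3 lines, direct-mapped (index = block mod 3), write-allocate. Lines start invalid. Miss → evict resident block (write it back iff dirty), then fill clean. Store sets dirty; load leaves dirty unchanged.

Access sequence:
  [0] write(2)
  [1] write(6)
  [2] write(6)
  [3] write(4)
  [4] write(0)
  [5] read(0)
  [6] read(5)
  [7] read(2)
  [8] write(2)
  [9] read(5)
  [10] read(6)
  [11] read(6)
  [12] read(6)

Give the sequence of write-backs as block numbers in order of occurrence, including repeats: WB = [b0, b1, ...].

0: W B2 → L2 miss [D]
1: W B6 → L0 miss [D]
2: W B6 → L0 hit [D]
3: W B4 → L1 miss [D]
4: W B0 → L0 miss wb→B6 [D]
5: R B0 → L0 hit [D]
6: R B5 → L2 miss wb→B2 [-]
7: R B2 → L2 miss [-]
8: W B2 → L2 hit [D]
9: R B5 → L2 miss wb→B2 [-]
10: R B6 → L0 miss wb→B0 [-]
11: R B6 → L0 hit [-]
12: R B6 → L0 hit [-]

WB = [6, 2, 2, 0]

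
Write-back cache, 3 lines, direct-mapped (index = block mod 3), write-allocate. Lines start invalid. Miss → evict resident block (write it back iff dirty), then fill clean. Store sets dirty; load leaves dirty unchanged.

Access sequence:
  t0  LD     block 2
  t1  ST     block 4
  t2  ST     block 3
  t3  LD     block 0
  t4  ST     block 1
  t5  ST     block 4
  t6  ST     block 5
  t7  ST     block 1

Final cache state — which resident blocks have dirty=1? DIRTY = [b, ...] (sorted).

DIRTY = [1, 5]

0: R B2 -> L2 miss  d=-]
1: W B4 -> L1 miss  d=D]
2: W B3 -> L0 miss  d=D]
3: R B0 -> L0 miss wb->B3  d=-]
4: W B1 -> L1 miss wb->B4  d=D]
5: W B4 -> L1 miss wb->B1  d=D]
6: W B5 -> L2 miss  d=D]
7: W B1 -> L1 miss wb->B4  d=D]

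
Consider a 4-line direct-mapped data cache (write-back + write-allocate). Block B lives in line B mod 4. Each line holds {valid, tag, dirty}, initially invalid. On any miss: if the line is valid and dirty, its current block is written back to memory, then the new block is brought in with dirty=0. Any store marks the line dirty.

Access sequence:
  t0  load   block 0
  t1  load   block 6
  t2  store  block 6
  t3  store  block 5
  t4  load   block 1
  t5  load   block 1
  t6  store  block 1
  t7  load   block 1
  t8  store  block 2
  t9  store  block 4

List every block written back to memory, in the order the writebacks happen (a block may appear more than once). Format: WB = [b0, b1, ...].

WB = [5, 6]

0: R B0 → L0 miss [-]
1: R B6 → L2 miss [-]
2: W B6 → L2 hit [D]
3: W B5 → L1 miss [D]
4: R B1 → L1 miss wb→B5 [-]
5: R B1 → L1 hit [-]
6: W B1 → L1 hit [D]
7: R B1 → L1 hit [D]
8: W B2 → L2 miss wb→B6 [D]
9: W B4 → L0 miss [D]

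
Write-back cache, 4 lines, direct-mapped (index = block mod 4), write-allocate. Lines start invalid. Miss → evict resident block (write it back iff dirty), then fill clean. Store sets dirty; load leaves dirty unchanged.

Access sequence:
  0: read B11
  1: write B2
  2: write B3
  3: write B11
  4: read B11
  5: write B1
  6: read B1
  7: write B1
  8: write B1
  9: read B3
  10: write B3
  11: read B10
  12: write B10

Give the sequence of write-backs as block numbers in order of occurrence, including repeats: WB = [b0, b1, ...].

0: R B11 -> L3 miss  d=-]
1: W B2 -> L2 miss  d=D]
2: W B3 -> L3 miss  d=D]
3: W B11 -> L3 miss wb->B3  d=D]
4: R B11 -> L3 hit  d=D]
5: W B1 -> L1 miss  d=D]
6: R B1 -> L1 hit  d=D]
7: W B1 -> L1 hit  d=D]
8: W B1 -> L1 hit  d=D]
9: R B3 -> L3 miss wb->B11  d=-]
10: W B3 -> L3 hit  d=D]
11: R B10 -> L2 miss wb->B2  d=-]
12: W B10 -> L2 hit  d=D]

WB = [3, 11, 2]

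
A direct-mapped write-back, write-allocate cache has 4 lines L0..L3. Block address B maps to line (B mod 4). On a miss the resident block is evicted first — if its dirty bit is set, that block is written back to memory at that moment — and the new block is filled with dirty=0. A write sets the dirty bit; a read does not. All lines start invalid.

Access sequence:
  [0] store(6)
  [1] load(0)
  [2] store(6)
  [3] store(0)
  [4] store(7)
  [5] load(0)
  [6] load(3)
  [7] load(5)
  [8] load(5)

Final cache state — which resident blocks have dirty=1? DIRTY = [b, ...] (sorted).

0: W B6 -> L2 miss  d=D]
1: R B0 -> L0 miss  d=-]
2: W B6 -> L2 hit  d=D]
3: W B0 -> L0 hit  d=D]
4: W B7 -> L3 miss  d=D]
5: R B0 -> L0 hit  d=D]
6: R B3 -> L3 miss wb->B7  d=-]
7: R B5 -> L1 miss  d=-]
8: R B5 -> L1 hit  d=-]

DIRTY = [0, 6]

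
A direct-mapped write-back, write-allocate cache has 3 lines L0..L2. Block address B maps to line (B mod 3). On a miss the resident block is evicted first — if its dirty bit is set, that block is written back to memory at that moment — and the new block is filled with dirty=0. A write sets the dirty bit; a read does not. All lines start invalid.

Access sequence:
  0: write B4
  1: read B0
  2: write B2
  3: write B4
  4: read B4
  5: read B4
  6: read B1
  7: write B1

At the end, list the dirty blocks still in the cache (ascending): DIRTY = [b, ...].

DIRTY = [1, 2]

0: W B4 -> L1 miss  d=D]
1: R B0 -> L0 miss  d=-]
2: W B2 -> L2 miss  d=D]
3: W B4 -> L1 hit  d=D]
4: R B4 -> L1 hit  d=D]
5: R B4 -> L1 hit  d=D]
6: R B1 -> L1 miss wb->B4  d=-]
7: W B1 -> L1 hit  d=D]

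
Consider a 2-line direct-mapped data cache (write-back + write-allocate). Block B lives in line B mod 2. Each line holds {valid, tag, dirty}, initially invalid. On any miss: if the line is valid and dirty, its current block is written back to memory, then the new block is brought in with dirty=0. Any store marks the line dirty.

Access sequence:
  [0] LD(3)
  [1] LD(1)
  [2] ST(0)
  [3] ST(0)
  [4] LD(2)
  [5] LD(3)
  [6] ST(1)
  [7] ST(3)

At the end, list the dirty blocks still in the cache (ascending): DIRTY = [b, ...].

0: R B3 -> L1 miss  d=-]
1: R B1 -> L1 miss  d=-]
2: W B0 -> L0 miss  d=D]
3: W B0 -> L0 hit  d=D]
4: R B2 -> L0 miss wb->B0  d=-]
5: R B3 -> L1 miss  d=-]
6: W B1 -> L1 miss  d=D]
7: W B3 -> L1 miss wb->B1  d=D]

DIRTY = [3]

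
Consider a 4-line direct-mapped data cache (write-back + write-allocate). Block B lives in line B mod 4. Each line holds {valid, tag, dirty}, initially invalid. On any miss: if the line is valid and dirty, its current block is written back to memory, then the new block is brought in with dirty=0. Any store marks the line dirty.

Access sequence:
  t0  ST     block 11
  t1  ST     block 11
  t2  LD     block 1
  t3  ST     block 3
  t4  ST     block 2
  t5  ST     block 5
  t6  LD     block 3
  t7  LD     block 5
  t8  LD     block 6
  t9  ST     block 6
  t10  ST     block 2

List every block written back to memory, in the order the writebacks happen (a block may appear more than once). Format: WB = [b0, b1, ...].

WB = [11, 2, 6]

0: W B11 -> L3 miss  d=D]
1: W B11 -> L3 hit  d=D]
2: R B1 -> L1 miss  d=-]
3: W B3 -> L3 miss wb->B11  d=D]
4: W B2 -> L2 miss  d=D]
5: W B5 -> L1 miss  d=D]
6: R B3 -> L3 hit  d=D]
7: R B5 -> L1 hit  d=D]
8: R B6 -> L2 miss wb->B2  d=-]
9: W B6 -> L2 hit  d=D]
10: W B2 -> L2 miss wb->B6  d=D]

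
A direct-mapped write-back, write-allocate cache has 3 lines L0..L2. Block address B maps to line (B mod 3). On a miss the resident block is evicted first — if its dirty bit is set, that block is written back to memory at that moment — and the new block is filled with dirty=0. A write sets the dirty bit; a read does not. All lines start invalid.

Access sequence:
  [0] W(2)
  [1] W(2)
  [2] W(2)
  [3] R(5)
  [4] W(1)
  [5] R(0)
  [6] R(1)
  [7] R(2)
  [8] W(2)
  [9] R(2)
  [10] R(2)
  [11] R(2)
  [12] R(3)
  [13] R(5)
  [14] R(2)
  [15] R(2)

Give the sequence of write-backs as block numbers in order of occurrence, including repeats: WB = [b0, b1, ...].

0: W B2 -> L2 miss  d=D]
1: W B2 -> L2 hit  d=D]
2: W B2 -> L2 hit  d=D]
3: R B5 -> L2 miss wb->B2  d=-]
4: W B1 -> L1 miss  d=D]
5: R B0 -> L0 miss  d=-]
6: R B1 -> L1 hit  d=D]
7: R B2 -> L2 miss  d=-]
8: W B2 -> L2 hit  d=D]
9: R B2 -> L2 hit  d=D]
10: R B2 -> L2 hit  d=D]
11: R B2 -> L2 hit  d=D]
12: R B3 -> L0 miss  d=-]
13: R B5 -> L2 miss wb->B2  d=-]
14: R B2 -> L2 miss  d=-]
15: R B2 -> L2 hit  d=-]

WB = [2, 2]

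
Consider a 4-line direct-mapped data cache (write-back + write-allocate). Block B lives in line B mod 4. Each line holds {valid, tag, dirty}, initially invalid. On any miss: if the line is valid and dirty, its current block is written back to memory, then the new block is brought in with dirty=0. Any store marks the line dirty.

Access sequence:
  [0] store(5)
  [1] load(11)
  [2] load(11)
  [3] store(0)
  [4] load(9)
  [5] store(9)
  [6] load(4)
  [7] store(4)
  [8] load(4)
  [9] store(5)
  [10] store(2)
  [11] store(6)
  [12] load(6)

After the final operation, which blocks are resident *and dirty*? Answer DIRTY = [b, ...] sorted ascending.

0: W B5 -> L1 miss  d=D]
1: R B11 -> L3 miss  d=-]
2: R B11 -> L3 hit  d=-]
3: W B0 -> L0 miss  d=D]
4: R B9 -> L1 miss wb->B5  d=-]
5: W B9 -> L1 hit  d=D]
6: R B4 -> L0 miss wb->B0  d=-]
7: W B4 -> L0 hit  d=D]
8: R B4 -> L0 hit  d=D]
9: W B5 -> L1 miss wb->B9  d=D]
10: W B2 -> L2 miss  d=D]
11: W B6 -> L2 miss wb->B2  d=D]
12: R B6 -> L2 hit  d=D]

DIRTY = [4, 5, 6]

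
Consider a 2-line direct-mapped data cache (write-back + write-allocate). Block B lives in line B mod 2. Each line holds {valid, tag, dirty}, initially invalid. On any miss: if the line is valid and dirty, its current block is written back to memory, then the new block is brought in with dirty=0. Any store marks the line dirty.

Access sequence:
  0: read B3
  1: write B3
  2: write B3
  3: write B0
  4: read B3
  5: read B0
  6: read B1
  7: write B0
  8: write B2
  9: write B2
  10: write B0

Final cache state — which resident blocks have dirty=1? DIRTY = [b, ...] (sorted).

DIRTY = [0]

0: R B3 → L1 miss [-]
1: W B3 → L1 hit [D]
2: W B3 → L1 hit [D]
3: W B0 → L0 miss [D]
4: R B3 → L1 hit [D]
5: R B0 → L0 hit [D]
6: R B1 → L1 miss wb→B3 [-]
7: W B0 → L0 hit [D]
8: W B2 → L0 miss wb→B0 [D]
9: W B2 → L0 hit [D]
10: W B0 → L0 miss wb→B2 [D]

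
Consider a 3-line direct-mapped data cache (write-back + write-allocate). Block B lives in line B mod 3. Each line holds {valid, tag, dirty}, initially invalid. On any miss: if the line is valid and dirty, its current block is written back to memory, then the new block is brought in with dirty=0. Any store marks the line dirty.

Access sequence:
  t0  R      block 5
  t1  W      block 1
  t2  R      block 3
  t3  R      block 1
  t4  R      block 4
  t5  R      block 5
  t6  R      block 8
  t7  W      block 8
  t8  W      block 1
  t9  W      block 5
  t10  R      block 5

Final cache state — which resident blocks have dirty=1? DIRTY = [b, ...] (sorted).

DIRTY = [1, 5]

0: R B5 → L2 miss [-]
1: W B1 → L1 miss [D]
2: R B3 → L0 miss [-]
3: R B1 → L1 hit [D]
4: R B4 → L1 miss wb→B1 [-]
5: R B5 → L2 hit [-]
6: R B8 → L2 miss [-]
7: W B8 → L2 hit [D]
8: W B1 → L1 miss [D]
9: W B5 → L2 miss wb→B8 [D]
10: R B5 → L2 hit [D]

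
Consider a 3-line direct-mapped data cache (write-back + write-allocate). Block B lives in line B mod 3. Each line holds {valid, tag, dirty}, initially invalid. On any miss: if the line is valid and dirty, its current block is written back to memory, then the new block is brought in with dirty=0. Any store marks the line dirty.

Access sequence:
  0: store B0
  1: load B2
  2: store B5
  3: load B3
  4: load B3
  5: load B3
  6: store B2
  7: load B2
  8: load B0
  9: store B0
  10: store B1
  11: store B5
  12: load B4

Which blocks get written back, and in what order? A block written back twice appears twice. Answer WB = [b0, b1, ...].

WB = [0, 5, 2, 1]

0: W B0 → L0 miss [D]
1: R B2 → L2 miss [-]
2: W B5 → L2 miss [D]
3: R B3 → L0 miss wb→B0 [-]
4: R B3 → L0 hit [-]
5: R B3 → L0 hit [-]
6: W B2 → L2 miss wb→B5 [D]
7: R B2 → L2 hit [D]
8: R B0 → L0 miss [-]
9: W B0 → L0 hit [D]
10: W B1 → L1 miss [D]
11: W B5 → L2 miss wb→B2 [D]
12: R B4 → L1 miss wb→B1 [-]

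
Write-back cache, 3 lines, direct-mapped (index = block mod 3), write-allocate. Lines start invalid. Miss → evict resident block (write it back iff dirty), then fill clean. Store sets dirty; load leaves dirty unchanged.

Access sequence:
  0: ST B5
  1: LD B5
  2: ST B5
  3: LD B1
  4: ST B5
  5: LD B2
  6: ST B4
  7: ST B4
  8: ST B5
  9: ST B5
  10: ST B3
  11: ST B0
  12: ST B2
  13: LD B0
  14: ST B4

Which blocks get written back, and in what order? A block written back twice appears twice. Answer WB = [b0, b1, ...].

WB = [5, 3, 5]

0: W B5 → L2 miss [D]
1: R B5 → L2 hit [D]
2: W B5 → L2 hit [D]
3: R B1 → L1 miss [-]
4: W B5 → L2 hit [D]
5: R B2 → L2 miss wb→B5 [-]
6: W B4 → L1 miss [D]
7: W B4 → L1 hit [D]
8: W B5 → L2 miss [D]
9: W B5 → L2 hit [D]
10: W B3 → L0 miss [D]
11: W B0 → L0 miss wb→B3 [D]
12: W B2 → L2 miss wb→B5 [D]
13: R B0 → L0 hit [D]
14: W B4 → L1 hit [D]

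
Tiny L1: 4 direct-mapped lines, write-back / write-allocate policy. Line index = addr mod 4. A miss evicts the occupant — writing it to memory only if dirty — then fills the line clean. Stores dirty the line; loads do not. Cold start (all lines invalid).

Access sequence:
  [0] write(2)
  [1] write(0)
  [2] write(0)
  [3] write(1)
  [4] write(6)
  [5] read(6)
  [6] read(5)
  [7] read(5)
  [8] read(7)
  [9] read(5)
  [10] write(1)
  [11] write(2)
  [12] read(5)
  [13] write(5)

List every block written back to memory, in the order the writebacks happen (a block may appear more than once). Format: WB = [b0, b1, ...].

WB = [2, 1, 6, 1]

0: W B2 → L2 miss [D]
1: W B0 → L0 miss [D]
2: W B0 → L0 hit [D]
3: W B1 → L1 miss [D]
4: W B6 → L2 miss wb→B2 [D]
5: R B6 → L2 hit [D]
6: R B5 → L1 miss wb→B1 [-]
7: R B5 → L1 hit [-]
8: R B7 → L3 miss [-]
9: R B5 → L1 hit [-]
10: W B1 → L1 miss [D]
11: W B2 → L2 miss wb→B6 [D]
12: R B5 → L1 miss wb→B1 [-]
13: W B5 → L1 hit [D]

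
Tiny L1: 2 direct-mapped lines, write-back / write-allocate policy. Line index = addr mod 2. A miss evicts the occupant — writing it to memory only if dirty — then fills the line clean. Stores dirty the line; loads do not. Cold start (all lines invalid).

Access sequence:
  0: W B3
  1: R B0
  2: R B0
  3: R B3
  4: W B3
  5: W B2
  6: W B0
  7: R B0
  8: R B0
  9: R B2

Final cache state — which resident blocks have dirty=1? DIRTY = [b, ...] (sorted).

0: W B3 -> L1 miss  d=D]
1: R B0 -> L0 miss  d=-]
2: R B0 -> L0 hit  d=-]
3: R B3 -> L1 hit  d=D]
4: W B3 -> L1 hit  d=D]
5: W B2 -> L0 miss  d=D]
6: W B0 -> L0 miss wb->B2  d=D]
7: R B0 -> L0 hit  d=D]
8: R B0 -> L0 hit  d=D]
9: R B2 -> L0 miss wb->B0  d=-]

DIRTY = [3]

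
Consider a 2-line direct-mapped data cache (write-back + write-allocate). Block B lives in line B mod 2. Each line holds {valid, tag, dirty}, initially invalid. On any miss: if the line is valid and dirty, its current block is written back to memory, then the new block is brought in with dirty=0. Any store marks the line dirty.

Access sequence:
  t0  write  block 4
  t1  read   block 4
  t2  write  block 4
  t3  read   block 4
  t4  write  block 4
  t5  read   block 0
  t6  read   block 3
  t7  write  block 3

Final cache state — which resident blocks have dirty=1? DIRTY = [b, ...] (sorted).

0: W B4 → L0 miss [D]
1: R B4 → L0 hit [D]
2: W B4 → L0 hit [D]
3: R B4 → L0 hit [D]
4: W B4 → L0 hit [D]
5: R B0 → L0 miss wb→B4 [-]
6: R B3 → L1 miss [-]
7: W B3 → L1 hit [D]

DIRTY = [3]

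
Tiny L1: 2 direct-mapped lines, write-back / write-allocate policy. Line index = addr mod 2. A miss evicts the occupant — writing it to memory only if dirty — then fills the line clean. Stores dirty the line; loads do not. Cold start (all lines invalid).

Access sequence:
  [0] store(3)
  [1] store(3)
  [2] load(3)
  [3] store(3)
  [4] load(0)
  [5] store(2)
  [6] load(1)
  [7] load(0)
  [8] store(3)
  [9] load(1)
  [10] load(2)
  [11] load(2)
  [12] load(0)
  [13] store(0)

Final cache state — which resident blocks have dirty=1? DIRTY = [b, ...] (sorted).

DIRTY = [0]

0: W B3 -> L1 miss  d=D]
1: W B3 -> L1 hit  d=D]
2: R B3 -> L1 hit  d=D]
3: W B3 -> L1 hit  d=D]
4: R B0 -> L0 miss  d=-]
5: W B2 -> L0 miss  d=D]
6: R B1 -> L1 miss wb->B3  d=-]
7: R B0 -> L0 miss wb->B2  d=-]
8: W B3 -> L1 miss  d=D]
9: R B1 -> L1 miss wb->B3  d=-]
10: R B2 -> L0 miss  d=-]
11: R B2 -> L0 hit  d=-]
12: R B0 -> L0 miss  d=-]
13: W B0 -> L0 hit  d=D]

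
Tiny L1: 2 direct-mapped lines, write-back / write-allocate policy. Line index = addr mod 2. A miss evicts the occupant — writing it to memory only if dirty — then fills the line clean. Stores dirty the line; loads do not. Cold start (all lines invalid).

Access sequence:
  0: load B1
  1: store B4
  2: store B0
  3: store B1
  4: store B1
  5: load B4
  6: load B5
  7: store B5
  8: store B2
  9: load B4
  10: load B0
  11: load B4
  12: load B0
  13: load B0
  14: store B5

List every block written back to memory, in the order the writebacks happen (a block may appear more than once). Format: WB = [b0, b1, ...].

0: R B1 -> L1 miss  d=-]
1: W B4 -> L0 miss  d=D]
2: W B0 -> L0 miss wb->B4  d=D]
3: W B1 -> L1 hit  d=D]
4: W B1 -> L1 hit  d=D]
5: R B4 -> L0 miss wb->B0  d=-]
6: R B5 -> L1 miss wb->B1  d=-]
7: W B5 -> L1 hit  d=D]
8: W B2 -> L0 miss  d=D]
9: R B4 -> L0 miss wb->B2  d=-]
10: R B0 -> L0 miss  d=-]
11: R B4 -> L0 miss  d=-]
12: R B0 -> L0 miss  d=-]
13: R B0 -> L0 hit  d=-]
14: W B5 -> L1 hit  d=D]

WB = [4, 0, 1, 2]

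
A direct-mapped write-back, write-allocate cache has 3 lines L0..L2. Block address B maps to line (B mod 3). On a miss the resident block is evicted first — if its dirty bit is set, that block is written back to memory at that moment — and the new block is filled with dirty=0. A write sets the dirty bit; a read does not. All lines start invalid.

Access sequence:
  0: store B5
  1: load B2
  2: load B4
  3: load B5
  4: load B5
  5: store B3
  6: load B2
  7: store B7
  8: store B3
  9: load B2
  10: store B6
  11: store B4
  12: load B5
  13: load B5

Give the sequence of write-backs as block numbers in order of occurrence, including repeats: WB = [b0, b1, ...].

0: W B5 -> L2 miss  d=D]
1: R B2 -> L2 miss wb->B5  d=-]
2: R B4 -> L1 miss  d=-]
3: R B5 -> L2 miss  d=-]
4: R B5 -> L2 hit  d=-]
5: W B3 -> L0 miss  d=D]
6: R B2 -> L2 miss  d=-]
7: W B7 -> L1 miss  d=D]
8: W B3 -> L0 hit  d=D]
9: R B2 -> L2 hit  d=-]
10: W B6 -> L0 miss wb->B3  d=D]
11: W B4 -> L1 miss wb->B7  d=D]
12: R B5 -> L2 miss  d=-]
13: R B5 -> L2 hit  d=-]

WB = [5, 3, 7]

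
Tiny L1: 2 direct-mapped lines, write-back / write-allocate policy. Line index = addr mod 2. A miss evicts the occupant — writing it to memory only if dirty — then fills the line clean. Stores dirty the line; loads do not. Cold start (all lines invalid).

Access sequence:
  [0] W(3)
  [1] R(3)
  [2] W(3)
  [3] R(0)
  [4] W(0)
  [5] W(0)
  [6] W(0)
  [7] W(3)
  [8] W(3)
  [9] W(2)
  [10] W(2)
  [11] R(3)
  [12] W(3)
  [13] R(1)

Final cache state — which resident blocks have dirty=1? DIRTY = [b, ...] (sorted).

0: W B3 → L1 miss [D]
1: R B3 → L1 hit [D]
2: W B3 → L1 hit [D]
3: R B0 → L0 miss [-]
4: W B0 → L0 hit [D]
5: W B0 → L0 hit [D]
6: W B0 → L0 hit [D]
7: W B3 → L1 hit [D]
8: W B3 → L1 hit [D]
9: W B2 → L0 miss wb→B0 [D]
10: W B2 → L0 hit [D]
11: R B3 → L1 hit [D]
12: W B3 → L1 hit [D]
13: R B1 → L1 miss wb→B3 [-]

DIRTY = [2]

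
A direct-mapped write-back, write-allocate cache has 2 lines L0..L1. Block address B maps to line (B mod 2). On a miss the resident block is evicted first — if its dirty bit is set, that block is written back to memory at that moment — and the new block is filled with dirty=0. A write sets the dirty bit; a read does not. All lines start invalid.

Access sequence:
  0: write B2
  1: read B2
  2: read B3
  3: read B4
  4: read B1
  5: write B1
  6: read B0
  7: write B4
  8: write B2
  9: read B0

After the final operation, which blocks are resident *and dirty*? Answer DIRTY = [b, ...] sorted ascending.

0: W B2 → L0 miss [D]
1: R B2 → L0 hit [D]
2: R B3 → L1 miss [-]
3: R B4 → L0 miss wb→B2 [-]
4: R B1 → L1 miss [-]
5: W B1 → L1 hit [D]
6: R B0 → L0 miss [-]
7: W B4 → L0 miss [D]
8: W B2 → L0 miss wb→B4 [D]
9: R B0 → L0 miss wb→B2 [-]

DIRTY = [1]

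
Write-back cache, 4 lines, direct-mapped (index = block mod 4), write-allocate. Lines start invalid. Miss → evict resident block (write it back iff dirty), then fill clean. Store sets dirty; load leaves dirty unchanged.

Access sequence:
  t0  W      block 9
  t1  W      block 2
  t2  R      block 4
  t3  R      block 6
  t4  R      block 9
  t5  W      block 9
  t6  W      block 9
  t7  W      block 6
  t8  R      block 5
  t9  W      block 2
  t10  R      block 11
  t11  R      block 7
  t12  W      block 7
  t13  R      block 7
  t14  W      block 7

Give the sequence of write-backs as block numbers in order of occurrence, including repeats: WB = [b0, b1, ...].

WB = [2, 9, 6]

  0 | W B9 → L1 miss [D]
  1 | W B2 → L2 miss [D]
  2 | R B4 → L0 miss [-]
  3 | R B6 → L2 miss wb→B2 [-]
  4 | R B9 → L1 hit [D]
  5 | W B9 → L1 hit [D]
  6 | W B9 → L1 hit [D]
  7 | W B6 → L2 hit [D]
  8 | R B5 → L1 miss wb→B9 [-]
  9 | W B2 → L2 miss wb→B6 [D]
  10 | R B11 → L3 miss [-]
  11 | R B7 → L3 miss [-]
  12 | W B7 → L3 hit [D]
  13 | R B7 → L3 hit [D]
  14 | W B7 → L3 hit [D]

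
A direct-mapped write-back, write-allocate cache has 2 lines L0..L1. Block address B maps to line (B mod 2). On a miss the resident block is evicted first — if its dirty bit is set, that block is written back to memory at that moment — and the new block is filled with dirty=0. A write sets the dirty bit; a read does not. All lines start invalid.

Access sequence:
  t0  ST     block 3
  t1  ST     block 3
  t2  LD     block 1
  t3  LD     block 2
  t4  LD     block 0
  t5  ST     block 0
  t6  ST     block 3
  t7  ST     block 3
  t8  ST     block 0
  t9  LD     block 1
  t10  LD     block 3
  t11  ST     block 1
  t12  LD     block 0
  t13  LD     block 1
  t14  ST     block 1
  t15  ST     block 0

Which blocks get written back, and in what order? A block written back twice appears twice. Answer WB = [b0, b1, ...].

  0 | W B3 → L1 miss [D]
  1 | W B3 → L1 hit [D]
  2 | R B1 → L1 miss wb→B3 [-]
  3 | R B2 → L0 miss [-]
  4 | R B0 → L0 miss [-]
  5 | W B0 → L0 hit [D]
  6 | W B3 → L1 miss [D]
  7 | W B3 → L1 hit [D]
  8 | W B0 → L0 hit [D]
  9 | R B1 → L1 miss wb→B3 [-]
  10 | R B3 → L1 miss [-]
  11 | W B1 → L1 miss [D]
  12 | R B0 → L0 hit [D]
  13 | R B1 → L1 hit [D]
  14 | W B1 → L1 hit [D]
  15 | W B0 → L0 hit [D]

WB = [3, 3]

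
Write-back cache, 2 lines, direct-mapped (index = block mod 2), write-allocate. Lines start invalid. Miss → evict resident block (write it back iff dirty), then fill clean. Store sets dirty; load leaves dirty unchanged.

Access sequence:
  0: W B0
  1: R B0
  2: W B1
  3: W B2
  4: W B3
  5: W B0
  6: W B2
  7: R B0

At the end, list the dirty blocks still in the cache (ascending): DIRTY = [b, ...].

0: W B0 -> L0 miss  d=D]
1: R B0 -> L0 hit  d=D]
2: W B1 -> L1 miss  d=D]
3: W B2 -> L0 miss wb->B0  d=D]
4: W B3 -> L1 miss wb->B1  d=D]
5: W B0 -> L0 miss wb->B2  d=D]
6: W B2 -> L0 miss wb->B0  d=D]
7: R B0 -> L0 miss wb->B2  d=-]

DIRTY = [3]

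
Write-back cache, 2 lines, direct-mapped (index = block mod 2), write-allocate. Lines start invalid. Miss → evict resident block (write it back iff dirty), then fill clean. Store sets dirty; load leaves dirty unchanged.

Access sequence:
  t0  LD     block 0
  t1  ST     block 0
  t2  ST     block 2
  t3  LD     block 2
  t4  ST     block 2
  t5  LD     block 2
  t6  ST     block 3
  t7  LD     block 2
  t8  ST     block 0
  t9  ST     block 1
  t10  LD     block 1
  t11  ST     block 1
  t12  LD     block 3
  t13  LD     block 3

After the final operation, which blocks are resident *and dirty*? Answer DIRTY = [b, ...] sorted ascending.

DIRTY = [0]

  0 | R B0 → L0 miss [-]
  1 | W B0 → L0 hit [D]
  2 | W B2 → L0 miss wb→B0 [D]
  3 | R B2 → L0 hit [D]
  4 | W B2 → L0 hit [D]
  5 | R B2 → L0 hit [D]
  6 | W B3 → L1 miss [D]
  7 | R B2 → L0 hit [D]
  8 | W B0 → L0 miss wb→B2 [D]
  9 | W B1 → L1 miss wb→B3 [D]
  10 | R B1 → L1 hit [D]
  11 | W B1 → L1 hit [D]
  12 | R B3 → L1 miss wb→B1 [-]
  13 | R B3 → L1 hit [-]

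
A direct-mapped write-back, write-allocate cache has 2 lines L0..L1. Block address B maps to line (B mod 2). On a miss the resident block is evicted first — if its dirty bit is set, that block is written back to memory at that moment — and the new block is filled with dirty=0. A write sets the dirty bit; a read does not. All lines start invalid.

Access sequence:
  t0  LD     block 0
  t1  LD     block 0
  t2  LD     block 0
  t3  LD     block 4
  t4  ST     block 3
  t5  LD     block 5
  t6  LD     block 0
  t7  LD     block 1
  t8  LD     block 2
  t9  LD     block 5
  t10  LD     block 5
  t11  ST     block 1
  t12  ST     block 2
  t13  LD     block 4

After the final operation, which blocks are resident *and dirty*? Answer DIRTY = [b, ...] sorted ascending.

0: R B0 -> L0 miss  d=-]
1: R B0 -> L0 hit  d=-]
2: R B0 -> L0 hit  d=-]
3: R B4 -> L0 miss  d=-]
4: W B3 -> L1 miss  d=D]
5: R B5 -> L1 miss wb->B3  d=-]
6: R B0 -> L0 miss  d=-]
7: R B1 -> L1 miss  d=-]
8: R B2 -> L0 miss  d=-]
9: R B5 -> L1 miss  d=-]
10: R B5 -> L1 hit  d=-]
11: W B1 -> L1 miss  d=D]
12: W B2 -> L0 hit  d=D]
13: R B4 -> L0 miss wb->B2  d=-]

DIRTY = [1]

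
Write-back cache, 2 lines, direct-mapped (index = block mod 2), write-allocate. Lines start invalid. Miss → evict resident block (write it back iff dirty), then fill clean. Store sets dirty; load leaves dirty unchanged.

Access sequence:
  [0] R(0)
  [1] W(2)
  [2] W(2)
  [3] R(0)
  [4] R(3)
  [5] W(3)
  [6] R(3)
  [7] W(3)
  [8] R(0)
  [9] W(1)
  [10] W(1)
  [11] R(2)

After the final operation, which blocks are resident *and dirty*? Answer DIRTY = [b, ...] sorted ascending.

0: R B0 → L0 miss [-]
1: W B2 → L0 miss [D]
2: W B2 → L0 hit [D]
3: R B0 → L0 miss wb→B2 [-]
4: R B3 → L1 miss [-]
5: W B3 → L1 hit [D]
6: R B3 → L1 hit [D]
7: W B3 → L1 hit [D]
8: R B0 → L0 hit [-]
9: W B1 → L1 miss wb→B3 [D]
10: W B1 → L1 hit [D]
11: R B2 → L0 miss [-]

DIRTY = [1]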